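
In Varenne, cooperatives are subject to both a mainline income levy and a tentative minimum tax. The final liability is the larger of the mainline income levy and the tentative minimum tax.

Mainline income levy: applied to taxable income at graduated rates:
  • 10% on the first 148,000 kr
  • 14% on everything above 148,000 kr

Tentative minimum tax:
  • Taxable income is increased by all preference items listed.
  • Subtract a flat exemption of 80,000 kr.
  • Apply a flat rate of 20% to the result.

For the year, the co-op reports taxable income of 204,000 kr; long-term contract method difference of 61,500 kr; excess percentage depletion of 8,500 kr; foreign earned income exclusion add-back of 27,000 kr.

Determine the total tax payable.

Mainline income levy:
  148,000 kr × 10% = 14,800 kr
  56,000 kr × 14% = 7,840 kr
  → 22,640 kr

Tentative minimum tax:
  Adjusted income: 204,000 kr + 61,500 kr + 8,500 kr + 27,000 kr = 301,000 kr
  Less exemption 80,000 kr → base 221,000 kr
  221,000 kr × 20% = 44,200 kr

44,200 kr > 22,640 kr, so the tentative minimum tax is the binding amount.

44,200 kr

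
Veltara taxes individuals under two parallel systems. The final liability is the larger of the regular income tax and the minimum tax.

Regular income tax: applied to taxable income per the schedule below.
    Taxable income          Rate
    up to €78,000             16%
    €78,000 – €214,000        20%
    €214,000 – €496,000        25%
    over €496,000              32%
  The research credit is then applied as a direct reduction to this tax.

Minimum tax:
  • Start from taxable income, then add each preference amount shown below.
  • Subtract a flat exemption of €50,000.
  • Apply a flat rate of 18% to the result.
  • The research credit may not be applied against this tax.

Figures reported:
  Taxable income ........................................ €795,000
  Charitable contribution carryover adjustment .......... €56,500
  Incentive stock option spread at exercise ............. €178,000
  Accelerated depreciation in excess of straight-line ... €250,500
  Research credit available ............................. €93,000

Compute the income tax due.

Minimum tax:
  Adjusted income: €795,000 + €56,500 + €178,000 + €250,500 = €1,280,000
  Less exemption €50,000 → base €1,230,000
  €1,230,000 × 18% = €221,400

Regular income tax:
  €78,000 × 16% = €12,480
  €136,000 × 20% = €27,200
  €282,000 × 25% = €70,500
  €299,000 × 32% = €95,680
  → €205,860
  Less research credit €93,000 → €112,860

€221,400 > €112,860, so the minimum tax is the binding amount.

€221,400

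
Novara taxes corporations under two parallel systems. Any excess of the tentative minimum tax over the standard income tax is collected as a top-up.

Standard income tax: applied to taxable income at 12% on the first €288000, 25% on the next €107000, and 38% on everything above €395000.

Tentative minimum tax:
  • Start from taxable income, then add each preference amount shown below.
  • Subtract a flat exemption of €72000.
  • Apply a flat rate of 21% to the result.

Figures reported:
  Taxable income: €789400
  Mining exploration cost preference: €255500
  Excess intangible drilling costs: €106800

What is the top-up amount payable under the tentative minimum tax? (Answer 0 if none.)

Standard income tax:
  €288000 × 12% = €34560
  €107000 × 25% = €26750
  €394400 × 38% = €149872
  → €211182

Tentative minimum tax:
  Adjusted income: €789400 + €255500 + €106800 = €1151700
  Less exemption €72000 → base €1079700
  €1079700 × 21% = €226737

Excess of tentative minimum tax over standard income tax: €226737 − €211182 = €15555.

€15555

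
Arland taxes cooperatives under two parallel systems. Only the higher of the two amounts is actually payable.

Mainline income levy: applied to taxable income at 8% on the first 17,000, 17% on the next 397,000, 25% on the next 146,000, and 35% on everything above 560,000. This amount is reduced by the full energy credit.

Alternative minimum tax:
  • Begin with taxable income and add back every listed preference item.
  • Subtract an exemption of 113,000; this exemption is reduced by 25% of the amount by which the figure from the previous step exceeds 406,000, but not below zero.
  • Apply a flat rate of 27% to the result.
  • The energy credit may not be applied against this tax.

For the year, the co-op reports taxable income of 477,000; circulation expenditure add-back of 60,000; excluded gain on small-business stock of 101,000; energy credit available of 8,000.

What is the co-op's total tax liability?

Alternative minimum tax:
  Adjusted income: 477,000 + 60,000 + 101,000 = 638,000
  Exemption: 113,000 − 25% × (638,000 − 406,000) = 113,000 − 58,000 = 55,000
  Base: 638,000 − 55,000 = 583,000
  583,000 × 27% = 157,410

Mainline income levy:
  17,000 × 8% = 1,360
  397,000 × 17% = 67,490
  63,000 × 25% = 15,750
  → 84,600
  Less energy credit 8,000 → 76,600

157,410 > 76,600, so the alternative minimum tax is the binding amount.

157,410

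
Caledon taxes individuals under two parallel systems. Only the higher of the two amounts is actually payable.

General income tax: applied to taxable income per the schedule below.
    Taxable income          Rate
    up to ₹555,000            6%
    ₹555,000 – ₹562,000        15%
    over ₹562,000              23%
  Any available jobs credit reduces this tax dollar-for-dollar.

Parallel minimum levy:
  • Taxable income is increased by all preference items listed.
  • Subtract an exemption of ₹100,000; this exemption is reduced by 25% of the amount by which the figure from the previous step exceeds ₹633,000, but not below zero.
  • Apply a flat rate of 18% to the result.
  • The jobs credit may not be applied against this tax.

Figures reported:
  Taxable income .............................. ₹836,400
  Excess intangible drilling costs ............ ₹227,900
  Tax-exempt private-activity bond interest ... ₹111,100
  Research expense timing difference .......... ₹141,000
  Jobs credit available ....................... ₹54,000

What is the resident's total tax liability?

General income tax:
  ₹555,000 × 6% = ₹33,300
  ₹7,000 × 15% = ₹1,050
  ₹274,400 × 23% = ₹63,112
  → ₹97,462
  Less jobs credit ₹54,000 → ₹43,462

Parallel minimum levy:
  Adjusted income: ₹836,400 + ₹227,900 + ₹111,100 + ₹141,000 = ₹1,316,400
  Exemption: 25% × (₹1,316,400 − ₹633,000) = ₹170,850 ≥ ₹100,000, so the exemption is fully phased out
  Base: ₹1,316,400 − ₹0 = ₹1,316,400
  ₹1,316,400 × 18% = ₹236,952

₹236,952 > ₹43,462, so the parallel minimum levy is the binding amount.

₹236,952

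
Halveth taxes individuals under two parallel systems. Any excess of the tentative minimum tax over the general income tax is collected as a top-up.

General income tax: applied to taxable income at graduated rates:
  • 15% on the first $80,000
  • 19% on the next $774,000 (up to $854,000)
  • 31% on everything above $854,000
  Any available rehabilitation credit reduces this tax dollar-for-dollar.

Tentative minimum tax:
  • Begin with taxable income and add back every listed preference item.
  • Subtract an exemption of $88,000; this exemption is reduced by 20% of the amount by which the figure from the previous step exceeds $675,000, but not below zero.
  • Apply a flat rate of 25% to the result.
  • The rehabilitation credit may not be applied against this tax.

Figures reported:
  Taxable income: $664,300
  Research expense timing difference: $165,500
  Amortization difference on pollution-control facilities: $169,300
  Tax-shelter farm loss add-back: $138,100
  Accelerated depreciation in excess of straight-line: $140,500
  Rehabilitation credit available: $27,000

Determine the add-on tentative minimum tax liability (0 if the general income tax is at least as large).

Tentative minimum tax:
  Adjusted income: $664,300 + $165,500 + $169,300 + $138,100 + $140,500 = $1,277,700
  Exemption: 20% × ($1,277,700 − $675,000) = $120,540 ≥ $88,000, so the exemption is fully phased out
  Base: $1,277,700 − $0 = $1,277,700
  $1,277,700 × 25% = $319,425

General income tax:
  $80,000 × 15% = $12,000
  $584,300 × 19% = $111,017
  → $123,017
  Less rehabilitation credit $27,000 → $96,017

Excess of tentative minimum tax over general income tax: $319,425 − $96,017 = $223,408.

$223,408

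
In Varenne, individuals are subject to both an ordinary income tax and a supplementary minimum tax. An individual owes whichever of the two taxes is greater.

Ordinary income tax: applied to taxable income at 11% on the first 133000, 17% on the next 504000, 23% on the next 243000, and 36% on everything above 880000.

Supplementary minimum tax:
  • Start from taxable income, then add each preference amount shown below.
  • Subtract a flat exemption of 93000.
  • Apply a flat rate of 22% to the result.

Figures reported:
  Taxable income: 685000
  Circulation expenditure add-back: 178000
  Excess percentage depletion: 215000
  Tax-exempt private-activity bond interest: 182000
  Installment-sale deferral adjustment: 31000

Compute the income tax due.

263560

Supplementary minimum tax:
  Adjusted income: 685000 + 178000 + 215000 + 182000 + 31000 = 1291000
  Less exemption 93000 → base 1198000
  1198000 × 22% = 263560

Ordinary income tax:
  133000 × 11% = 14630
  504000 × 17% = 85680
  48000 × 23% = 11040
  → 111350

263560 > 111350, so the supplementary minimum tax is the binding amount.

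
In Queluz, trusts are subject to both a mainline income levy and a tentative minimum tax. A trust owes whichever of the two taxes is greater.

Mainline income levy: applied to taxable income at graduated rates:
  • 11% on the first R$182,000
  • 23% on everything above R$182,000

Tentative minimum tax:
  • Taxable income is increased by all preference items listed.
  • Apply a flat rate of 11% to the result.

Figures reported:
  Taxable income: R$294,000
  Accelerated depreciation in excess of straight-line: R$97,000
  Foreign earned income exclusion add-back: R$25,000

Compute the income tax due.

R$45,780

Mainline income levy:
  R$182,000 × 11% = R$20,020
  R$112,000 × 23% = R$25,760
  → R$45,780

Tentative minimum tax:
  Adjusted income: R$294,000 + R$97,000 + R$25,000 = R$416,000
  R$416,000 × 11% = R$45,760

R$45,780 > R$45,760, so the mainline income levy governs.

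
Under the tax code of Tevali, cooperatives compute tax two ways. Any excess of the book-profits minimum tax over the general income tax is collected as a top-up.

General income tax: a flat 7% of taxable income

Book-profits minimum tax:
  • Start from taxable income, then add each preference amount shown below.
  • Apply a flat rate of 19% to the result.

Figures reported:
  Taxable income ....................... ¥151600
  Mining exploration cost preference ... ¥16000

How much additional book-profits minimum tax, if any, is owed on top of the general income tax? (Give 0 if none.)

Book-profits minimum tax:
  Adjusted income: ¥151600 + ¥16000 = ¥167600
  ¥167600 × 19% = ¥31844

General income tax:
  ¥151600 × 7% = ¥10612

Excess of book-profits minimum tax over general income tax: ¥31844 − ¥10612 = ¥21232.

¥21232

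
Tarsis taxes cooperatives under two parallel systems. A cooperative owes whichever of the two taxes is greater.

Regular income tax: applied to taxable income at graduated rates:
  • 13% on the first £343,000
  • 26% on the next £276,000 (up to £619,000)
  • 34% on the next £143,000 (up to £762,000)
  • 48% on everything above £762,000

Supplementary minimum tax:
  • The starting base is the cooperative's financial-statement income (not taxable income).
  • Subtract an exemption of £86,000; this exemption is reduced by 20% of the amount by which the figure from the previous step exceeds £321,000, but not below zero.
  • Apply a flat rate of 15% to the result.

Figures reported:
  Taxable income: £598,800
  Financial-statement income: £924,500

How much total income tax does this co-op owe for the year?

£138,675

Supplementary minimum tax:
  Base (financial-statement income): £924,500
  Exemption: 20% × (£924,500 − £321,000) = £120,700 ≥ £86,000, so the exemption is fully phased out
  Base: £924,500 − £0 = £924,500
  £924,500 × 15% = £138,675

Regular income tax:
  £343,000 × 13% = £44,590
  £255,800 × 26% = £66,508
  → £111,098

£138,675 > £111,098, so the supplementary minimum tax is the binding amount.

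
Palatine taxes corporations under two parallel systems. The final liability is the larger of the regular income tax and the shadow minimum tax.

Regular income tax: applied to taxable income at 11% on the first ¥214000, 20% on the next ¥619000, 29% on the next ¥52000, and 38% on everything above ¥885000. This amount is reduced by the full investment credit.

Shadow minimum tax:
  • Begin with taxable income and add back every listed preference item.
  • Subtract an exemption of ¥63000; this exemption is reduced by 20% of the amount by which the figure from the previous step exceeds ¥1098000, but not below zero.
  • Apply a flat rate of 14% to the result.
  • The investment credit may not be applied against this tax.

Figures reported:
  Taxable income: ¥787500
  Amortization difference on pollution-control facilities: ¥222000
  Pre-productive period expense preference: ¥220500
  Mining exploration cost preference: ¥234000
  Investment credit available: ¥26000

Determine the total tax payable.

Regular income tax:
  ¥214000 × 11% = ¥23540
  ¥573500 × 20% = ¥114700
  → ¥138240
  Less investment credit ¥26000 → ¥112240

Shadow minimum tax:
  Adjusted income: ¥787500 + ¥222000 + ¥220500 + ¥234000 = ¥1464000
  Exemption: 20% × (¥1464000 − ¥1098000) = ¥73200 ≥ ¥63000, so the exemption is fully phased out
  Base: ¥1464000 − ¥0 = ¥1464000
  ¥1464000 × 14% = ¥204960

¥204960 > ¥112240, so the shadow minimum tax is the binding amount.

¥204960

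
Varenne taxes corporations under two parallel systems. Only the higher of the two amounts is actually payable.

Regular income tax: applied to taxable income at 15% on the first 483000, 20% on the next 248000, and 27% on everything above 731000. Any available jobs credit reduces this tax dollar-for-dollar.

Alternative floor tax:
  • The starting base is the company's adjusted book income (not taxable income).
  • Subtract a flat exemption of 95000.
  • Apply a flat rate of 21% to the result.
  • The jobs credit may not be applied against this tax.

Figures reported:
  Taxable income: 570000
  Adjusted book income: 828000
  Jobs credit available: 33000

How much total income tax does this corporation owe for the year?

153930

Alternative floor tax:
  Base (adjusted book income): 828000
  Less exemption 95000 → base 733000
  733000 × 21% = 153930

Regular income tax:
  483000 × 15% = 72450
  87000 × 20% = 17400
  → 89850
  Less jobs credit 33000 → 56850

153930 > 56850, so the alternative floor tax is the binding amount.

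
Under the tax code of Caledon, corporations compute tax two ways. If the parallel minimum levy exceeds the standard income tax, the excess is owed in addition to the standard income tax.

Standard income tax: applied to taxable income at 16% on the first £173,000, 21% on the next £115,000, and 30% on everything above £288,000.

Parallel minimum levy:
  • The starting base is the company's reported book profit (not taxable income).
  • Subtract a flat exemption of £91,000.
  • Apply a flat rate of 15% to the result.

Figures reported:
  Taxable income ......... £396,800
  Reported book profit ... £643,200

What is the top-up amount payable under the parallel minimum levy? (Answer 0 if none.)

£0

Parallel minimum levy:
  Base (reported book profit): £643,200
  Less exemption £91,000 → base £552,200
  £552,200 × 15% = £82,830

Standard income tax:
  £173,000 × 16% = £27,680
  £115,000 × 21% = £24,150
  £108,800 × 30% = £32,640
  → £84,470

£82,830 ≤ £84,470, so no add-on is due.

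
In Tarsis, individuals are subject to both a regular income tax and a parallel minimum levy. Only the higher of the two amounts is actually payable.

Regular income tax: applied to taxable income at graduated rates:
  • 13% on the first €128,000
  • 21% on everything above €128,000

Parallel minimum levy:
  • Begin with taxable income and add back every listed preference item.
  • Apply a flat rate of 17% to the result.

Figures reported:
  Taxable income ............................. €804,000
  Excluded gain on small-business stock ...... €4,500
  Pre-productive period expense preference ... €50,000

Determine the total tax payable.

€158,600

Parallel minimum levy:
  Adjusted income: €804,000 + €4,500 + €50,000 = €858,500
  €858,500 × 17% = €145,945

Regular income tax:
  €128,000 × 13% = €16,640
  €676,000 × 21% = €141,960
  → €158,600

€158,600 > €145,945, so the regular income tax governs.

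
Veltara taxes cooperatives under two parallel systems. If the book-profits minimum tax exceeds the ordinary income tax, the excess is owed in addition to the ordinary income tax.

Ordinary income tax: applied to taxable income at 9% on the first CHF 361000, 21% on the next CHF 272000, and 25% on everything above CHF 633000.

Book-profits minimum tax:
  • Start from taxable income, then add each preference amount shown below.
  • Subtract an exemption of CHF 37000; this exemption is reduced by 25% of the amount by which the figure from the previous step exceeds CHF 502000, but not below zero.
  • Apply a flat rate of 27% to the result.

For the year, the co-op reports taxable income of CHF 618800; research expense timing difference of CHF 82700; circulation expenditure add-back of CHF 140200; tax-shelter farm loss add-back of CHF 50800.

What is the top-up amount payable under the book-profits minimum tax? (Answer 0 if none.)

Ordinary income tax:
  CHF 361000 × 9% = CHF 32490
  CHF 257800 × 21% = CHF 54138
  → CHF 86628

Book-profits minimum tax:
  Adjusted income: CHF 618800 + CHF 82700 + CHF 140200 + CHF 50800 = CHF 892500
  Exemption: 25% × (CHF 892500 − CHF 502000) = CHF 97625 ≥ CHF 37000, so the exemption is fully phased out
  Base: CHF 892500 − CHF 0 = CHF 892500
  CHF 892500 × 27% = CHF 240975

Excess of book-profits minimum tax over ordinary income tax: CHF 240975 − CHF 86628 = CHF 154347.

CHF 154347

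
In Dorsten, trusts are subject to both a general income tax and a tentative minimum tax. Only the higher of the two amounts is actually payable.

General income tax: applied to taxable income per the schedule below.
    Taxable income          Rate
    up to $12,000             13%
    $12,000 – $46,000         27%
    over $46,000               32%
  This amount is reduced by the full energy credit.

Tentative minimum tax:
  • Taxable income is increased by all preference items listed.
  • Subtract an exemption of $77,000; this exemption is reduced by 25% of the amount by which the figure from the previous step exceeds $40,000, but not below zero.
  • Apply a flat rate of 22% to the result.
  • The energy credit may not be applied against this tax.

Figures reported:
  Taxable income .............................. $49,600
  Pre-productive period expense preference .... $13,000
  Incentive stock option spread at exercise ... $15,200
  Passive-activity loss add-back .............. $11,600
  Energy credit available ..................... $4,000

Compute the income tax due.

$7,892

Tentative minimum tax:
  Adjusted income: $49,600 + $13,000 + $15,200 + $11,600 = $89,400
  Exemption: $77,000 − 25% × ($89,400 − $40,000) = $77,000 − $12,350 = $64,650
  Base: $89,400 − $64,650 = $24,750
  $24,750 × 22% = $5,445

General income tax:
  $12,000 × 13% = $1,560
  $34,000 × 27% = $9,180
  $3,600 × 32% = $1,152
  → $11,892
  Less energy credit $4,000 → $7,892

$7,892 > $5,445, so the general income tax governs.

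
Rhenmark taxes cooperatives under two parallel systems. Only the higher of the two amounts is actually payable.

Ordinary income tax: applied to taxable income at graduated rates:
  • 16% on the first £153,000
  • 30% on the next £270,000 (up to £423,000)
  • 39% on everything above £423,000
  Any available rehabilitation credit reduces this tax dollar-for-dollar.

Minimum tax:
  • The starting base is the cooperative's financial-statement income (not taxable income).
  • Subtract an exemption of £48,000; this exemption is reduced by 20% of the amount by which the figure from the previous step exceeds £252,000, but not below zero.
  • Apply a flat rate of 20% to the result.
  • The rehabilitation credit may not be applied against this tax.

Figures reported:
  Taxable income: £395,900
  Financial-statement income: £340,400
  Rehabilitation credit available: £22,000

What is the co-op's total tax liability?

£75,350

Minimum tax:
  Base (financial-statement income): £340,400
  Exemption: £48,000 − 20% × (£340,400 − £252,000) = £48,000 − £17,680 = £30,320
  Base: £340,400 − £30,320 = £310,080
  £310,080 × 20% = £62,016

Ordinary income tax:
  £153,000 × 16% = £24,480
  £242,900 × 30% = £72,870
  → £97,350
  Less rehabilitation credit £22,000 → £75,350

£75,350 > £62,016, so the ordinary income tax governs.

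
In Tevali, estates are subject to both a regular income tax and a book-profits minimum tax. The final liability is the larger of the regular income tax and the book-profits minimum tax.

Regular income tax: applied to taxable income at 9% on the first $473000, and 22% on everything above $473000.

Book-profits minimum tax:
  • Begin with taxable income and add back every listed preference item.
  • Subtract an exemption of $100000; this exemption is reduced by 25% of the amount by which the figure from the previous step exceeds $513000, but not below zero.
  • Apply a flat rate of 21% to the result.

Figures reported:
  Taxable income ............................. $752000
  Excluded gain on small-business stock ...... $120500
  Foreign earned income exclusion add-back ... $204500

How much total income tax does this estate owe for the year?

Book-profits minimum tax:
  Adjusted income: $752000 + $120500 + $204500 = $1077000
  Exemption: 25% × ($1077000 − $513000) = $141000 ≥ $100000, so the exemption is fully phased out
  Base: $1077000 − $0 = $1077000
  $1077000 × 21% = $226170

Regular income tax:
  $473000 × 9% = $42570
  $279000 × 22% = $61380
  → $103950

$226170 > $103950, so the book-profits minimum tax is the binding amount.

$226170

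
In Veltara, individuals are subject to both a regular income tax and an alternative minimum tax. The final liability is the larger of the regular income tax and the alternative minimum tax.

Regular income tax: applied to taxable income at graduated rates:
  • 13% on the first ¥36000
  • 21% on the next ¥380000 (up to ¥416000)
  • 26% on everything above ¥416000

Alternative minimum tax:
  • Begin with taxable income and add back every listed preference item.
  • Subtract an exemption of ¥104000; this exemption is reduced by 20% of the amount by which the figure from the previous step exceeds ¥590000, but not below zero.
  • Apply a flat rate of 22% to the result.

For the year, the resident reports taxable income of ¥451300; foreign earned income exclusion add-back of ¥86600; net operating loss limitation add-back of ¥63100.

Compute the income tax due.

Alternative minimum tax:
  Adjusted income: ¥451300 + ¥86600 + ¥63100 = ¥601000
  Exemption: ¥104000 − 20% × (¥601000 − ¥590000) = ¥104000 − ¥2200 = ¥101800
  Base: ¥601000 − ¥101800 = ¥499200
  ¥499200 × 22% = ¥109824

Regular income tax:
  ¥36000 × 13% = ¥4680
  ¥380000 × 21% = ¥79800
  ¥35300 × 26% = ¥9178
  → ¥93658

¥109824 > ¥93658, so the alternative minimum tax is the binding amount.

¥109824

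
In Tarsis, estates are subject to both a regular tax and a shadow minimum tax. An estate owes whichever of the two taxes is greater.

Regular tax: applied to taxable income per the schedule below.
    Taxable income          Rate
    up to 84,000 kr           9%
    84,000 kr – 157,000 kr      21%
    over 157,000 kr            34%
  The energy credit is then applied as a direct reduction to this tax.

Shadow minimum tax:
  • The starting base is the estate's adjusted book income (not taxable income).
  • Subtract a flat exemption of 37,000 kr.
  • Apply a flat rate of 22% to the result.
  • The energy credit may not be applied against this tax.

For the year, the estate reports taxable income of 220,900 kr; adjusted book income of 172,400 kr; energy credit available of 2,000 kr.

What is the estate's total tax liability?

42,616 kr

Shadow minimum tax:
  Base (adjusted book income): 172,400 kr
  Less exemption 37,000 kr → base 135,400 kr
  135,400 kr × 22% = 29,788 kr

Regular tax:
  84,000 kr × 9% = 7,560 kr
  73,000 kr × 21% = 15,330 kr
  63,900 kr × 34% = 21,726 kr
  → 44,616 kr
  Less energy credit 2,000 kr → 42,616 kr

42,616 kr > 29,788 kr, so the regular tax governs.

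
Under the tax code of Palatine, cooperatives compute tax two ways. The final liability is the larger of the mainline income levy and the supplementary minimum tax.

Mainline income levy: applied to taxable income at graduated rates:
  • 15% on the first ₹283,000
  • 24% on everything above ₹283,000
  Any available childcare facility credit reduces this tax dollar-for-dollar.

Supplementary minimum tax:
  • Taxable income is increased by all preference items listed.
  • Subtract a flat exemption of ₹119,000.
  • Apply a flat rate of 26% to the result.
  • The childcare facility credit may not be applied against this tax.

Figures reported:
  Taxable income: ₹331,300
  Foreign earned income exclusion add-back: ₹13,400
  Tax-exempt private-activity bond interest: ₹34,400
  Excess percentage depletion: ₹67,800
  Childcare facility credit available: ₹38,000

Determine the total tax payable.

Supplementary minimum tax:
  Adjusted income: ₹331,300 + ₹13,400 + ₹34,400 + ₹67,800 = ₹446,900
  Less exemption ₹119,000 → base ₹327,900
  ₹327,900 × 26% = ₹85,254

Mainline income levy:
  ₹283,000 × 15% = ₹42,450
  ₹48,300 × 24% = ₹11,592
  → ₹54,042
  Less childcare facility credit ₹38,000 → ₹16,042

₹85,254 > ₹16,042, so the supplementary minimum tax is the binding amount.

₹85,254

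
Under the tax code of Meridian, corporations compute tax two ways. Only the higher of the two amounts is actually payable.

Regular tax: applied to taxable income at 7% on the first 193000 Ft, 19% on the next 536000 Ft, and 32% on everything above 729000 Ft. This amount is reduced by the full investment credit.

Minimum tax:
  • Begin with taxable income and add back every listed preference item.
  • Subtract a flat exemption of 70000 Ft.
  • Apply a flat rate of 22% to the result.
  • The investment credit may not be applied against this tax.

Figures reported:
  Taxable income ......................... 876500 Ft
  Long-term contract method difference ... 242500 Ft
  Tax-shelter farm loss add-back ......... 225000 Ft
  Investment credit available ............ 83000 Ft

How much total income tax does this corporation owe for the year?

280280 Ft

Minimum tax:
  Adjusted income: 876500 Ft + 242500 Ft + 225000 Ft = 1344000 Ft
  Less exemption 70000 Ft → base 1274000 Ft
  1274000 Ft × 22% = 280280 Ft

Regular tax:
  193000 Ft × 7% = 13510 Ft
  536000 Ft × 19% = 101840 Ft
  147500 Ft × 32% = 47200 Ft
  → 162550 Ft
  Less investment credit 83000 Ft → 79550 Ft

280280 Ft > 79550 Ft, so the minimum tax is the binding amount.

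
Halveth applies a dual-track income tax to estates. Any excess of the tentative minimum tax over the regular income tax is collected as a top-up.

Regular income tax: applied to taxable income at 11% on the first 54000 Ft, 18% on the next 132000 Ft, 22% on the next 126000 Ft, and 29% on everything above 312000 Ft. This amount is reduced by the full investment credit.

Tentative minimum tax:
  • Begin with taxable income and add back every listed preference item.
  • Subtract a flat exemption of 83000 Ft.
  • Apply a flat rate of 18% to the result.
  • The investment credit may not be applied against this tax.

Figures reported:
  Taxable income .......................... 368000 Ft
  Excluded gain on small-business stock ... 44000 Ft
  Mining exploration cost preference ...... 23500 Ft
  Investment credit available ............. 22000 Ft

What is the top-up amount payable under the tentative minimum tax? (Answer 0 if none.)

11790 Ft

Regular income tax:
  54000 Ft × 11% = 5940 Ft
  132000 Ft × 18% = 23760 Ft
  126000 Ft × 22% = 27720 Ft
  56000 Ft × 29% = 16240 Ft
  → 73660 Ft
  Less investment credit 22000 Ft → 51660 Ft

Tentative minimum tax:
  Adjusted income: 368000 Ft + 44000 Ft + 23500 Ft = 435500 Ft
  Less exemption 83000 Ft → base 352500 Ft
  352500 Ft × 18% = 63450 Ft

Excess of tentative minimum tax over regular income tax: 63450 Ft − 51660 Ft = 11790 Ft.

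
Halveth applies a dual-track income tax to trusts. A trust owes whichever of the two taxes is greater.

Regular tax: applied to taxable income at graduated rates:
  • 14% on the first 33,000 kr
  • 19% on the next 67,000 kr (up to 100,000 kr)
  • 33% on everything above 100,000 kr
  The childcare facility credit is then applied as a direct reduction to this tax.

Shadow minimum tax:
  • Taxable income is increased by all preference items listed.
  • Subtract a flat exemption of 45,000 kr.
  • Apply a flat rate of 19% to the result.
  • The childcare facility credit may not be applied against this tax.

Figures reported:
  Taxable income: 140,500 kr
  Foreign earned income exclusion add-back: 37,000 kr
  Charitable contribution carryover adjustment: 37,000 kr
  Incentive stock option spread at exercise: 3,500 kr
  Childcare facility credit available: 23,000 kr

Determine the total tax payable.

32,870 kr

Shadow minimum tax:
  Adjusted income: 140,500 kr + 37,000 kr + 37,000 kr + 3,500 kr = 218,000 kr
  Less exemption 45,000 kr → base 173,000 kr
  173,000 kr × 19% = 32,870 kr

Regular tax:
  33,000 kr × 14% = 4,620 kr
  67,000 kr × 19% = 12,730 kr
  40,500 kr × 33% = 13,365 kr
  → 30,715 kr
  Less childcare facility credit 23,000 kr → 7,715 kr

32,870 kr > 7,715 kr, so the shadow minimum tax is the binding amount.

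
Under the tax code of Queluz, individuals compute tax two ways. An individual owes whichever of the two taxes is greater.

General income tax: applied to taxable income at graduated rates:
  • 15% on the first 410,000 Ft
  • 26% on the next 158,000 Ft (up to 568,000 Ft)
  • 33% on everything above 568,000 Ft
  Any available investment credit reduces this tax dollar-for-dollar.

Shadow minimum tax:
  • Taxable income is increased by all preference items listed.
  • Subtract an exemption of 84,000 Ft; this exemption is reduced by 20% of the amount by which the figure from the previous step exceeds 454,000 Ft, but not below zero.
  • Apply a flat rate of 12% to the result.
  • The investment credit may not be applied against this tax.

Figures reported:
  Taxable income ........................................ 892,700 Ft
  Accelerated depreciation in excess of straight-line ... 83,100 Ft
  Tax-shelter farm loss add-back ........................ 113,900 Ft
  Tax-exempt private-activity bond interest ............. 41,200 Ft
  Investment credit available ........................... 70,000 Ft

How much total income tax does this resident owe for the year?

139,731 Ft

General income tax:
  410,000 Ft × 15% = 61,500 Ft
  158,000 Ft × 26% = 41,080 Ft
  324,700 Ft × 33% = 107,151 Ft
  → 209,731 Ft
  Less investment credit 70,000 Ft → 139,731 Ft

Shadow minimum tax:
  Adjusted income: 892,700 Ft + 83,100 Ft + 113,900 Ft + 41,200 Ft = 1,130,900 Ft
  Exemption: 20% × (1,130,900 Ft − 454,000 Ft) = 135,380 Ft ≥ 84,000 Ft, so the exemption is fully phased out
  Base: 1,130,900 Ft − 0 Ft = 1,130,900 Ft
  1,130,900 Ft × 12% = 135,708 Ft

139,731 Ft > 135,708 Ft, so the general income tax governs.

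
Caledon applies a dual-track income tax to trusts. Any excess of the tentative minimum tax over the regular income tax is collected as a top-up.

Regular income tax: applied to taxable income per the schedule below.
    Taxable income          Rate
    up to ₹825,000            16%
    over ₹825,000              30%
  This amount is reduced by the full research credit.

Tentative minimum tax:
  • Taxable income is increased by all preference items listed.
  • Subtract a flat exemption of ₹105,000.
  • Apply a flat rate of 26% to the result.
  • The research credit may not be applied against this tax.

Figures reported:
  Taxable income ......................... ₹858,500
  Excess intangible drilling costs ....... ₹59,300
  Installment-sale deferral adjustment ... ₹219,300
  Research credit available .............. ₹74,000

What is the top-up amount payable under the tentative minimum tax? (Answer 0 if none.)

Regular income tax:
  ₹825,000 × 16% = ₹132,000
  ₹33,500 × 30% = ₹10,050
  → ₹142,050
  Less research credit ₹74,000 → ₹68,050

Tentative minimum tax:
  Adjusted income: ₹858,500 + ₹59,300 + ₹219,300 = ₹1,137,100
  Less exemption ₹105,000 → base ₹1,032,100
  ₹1,032,100 × 26% = ₹268,346

Excess of tentative minimum tax over regular income tax: ₹268,346 − ₹68,050 = ₹200,296.

₹200,296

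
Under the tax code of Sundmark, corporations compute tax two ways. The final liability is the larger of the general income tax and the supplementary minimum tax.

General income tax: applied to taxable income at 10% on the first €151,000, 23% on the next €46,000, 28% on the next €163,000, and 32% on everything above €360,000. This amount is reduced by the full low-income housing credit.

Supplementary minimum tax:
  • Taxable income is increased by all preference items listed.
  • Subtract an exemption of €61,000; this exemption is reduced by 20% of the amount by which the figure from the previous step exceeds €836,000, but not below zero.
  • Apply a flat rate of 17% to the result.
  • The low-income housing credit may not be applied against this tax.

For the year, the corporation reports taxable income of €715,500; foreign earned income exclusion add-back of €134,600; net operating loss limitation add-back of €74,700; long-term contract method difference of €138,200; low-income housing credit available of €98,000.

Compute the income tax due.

Supplementary minimum tax:
  Adjusted income: €715,500 + €134,600 + €74,700 + €138,200 = €1,063,000
  Exemption: €61,000 − 20% × (€1,063,000 − €836,000) = €61,000 − €45,400 = €15,600
  Base: €1,063,000 − €15,600 = €1,047,400
  €1,047,400 × 17% = €178,058

General income tax:
  €151,000 × 10% = €15,100
  €46,000 × 23% = €10,580
  €163,000 × 28% = €45,640
  €355,500 × 32% = €113,760
  → €185,080
  Less low-income housing credit €98,000 → €87,080

€178,058 > €87,080, so the supplementary minimum tax is the binding amount.

€178,058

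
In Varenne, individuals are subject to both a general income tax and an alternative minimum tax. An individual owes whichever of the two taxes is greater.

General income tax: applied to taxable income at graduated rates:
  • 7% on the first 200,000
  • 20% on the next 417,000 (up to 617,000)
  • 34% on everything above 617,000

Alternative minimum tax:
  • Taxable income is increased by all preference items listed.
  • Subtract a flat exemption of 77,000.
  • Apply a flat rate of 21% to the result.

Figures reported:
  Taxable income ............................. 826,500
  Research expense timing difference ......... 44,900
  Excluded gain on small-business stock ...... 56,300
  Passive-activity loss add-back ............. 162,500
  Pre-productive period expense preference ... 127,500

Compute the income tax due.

Alternative minimum tax:
  Adjusted income: 826,500 + 44,900 + 56,300 + 162,500 + 127,500 = 1,217,700
  Less exemption 77,000 → base 1,140,700
  1,140,700 × 21% = 239,547

General income tax:
  200,000 × 7% = 14,000
  417,000 × 20% = 83,400
  209,500 × 34% = 71,230
  → 168,630

239,547 > 168,630, so the alternative minimum tax is the binding amount.

239,547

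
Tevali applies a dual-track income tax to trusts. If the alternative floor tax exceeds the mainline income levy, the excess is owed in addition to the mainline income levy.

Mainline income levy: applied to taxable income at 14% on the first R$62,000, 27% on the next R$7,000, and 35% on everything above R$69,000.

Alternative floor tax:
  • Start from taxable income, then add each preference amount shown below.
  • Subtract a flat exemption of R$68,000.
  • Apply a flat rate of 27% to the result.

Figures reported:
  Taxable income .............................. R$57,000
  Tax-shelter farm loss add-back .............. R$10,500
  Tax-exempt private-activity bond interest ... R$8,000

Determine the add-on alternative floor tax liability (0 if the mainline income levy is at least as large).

Alternative floor tax:
  Adjusted income: R$57,000 + R$10,500 + R$8,000 = R$75,500
  Less exemption R$68,000 → base R$7,500
  R$7,500 × 27% = R$2,025

Mainline income levy:
  R$57,000 × 14% = R$7,980

R$2,025 ≤ R$7,980, so no add-on is due.

R$0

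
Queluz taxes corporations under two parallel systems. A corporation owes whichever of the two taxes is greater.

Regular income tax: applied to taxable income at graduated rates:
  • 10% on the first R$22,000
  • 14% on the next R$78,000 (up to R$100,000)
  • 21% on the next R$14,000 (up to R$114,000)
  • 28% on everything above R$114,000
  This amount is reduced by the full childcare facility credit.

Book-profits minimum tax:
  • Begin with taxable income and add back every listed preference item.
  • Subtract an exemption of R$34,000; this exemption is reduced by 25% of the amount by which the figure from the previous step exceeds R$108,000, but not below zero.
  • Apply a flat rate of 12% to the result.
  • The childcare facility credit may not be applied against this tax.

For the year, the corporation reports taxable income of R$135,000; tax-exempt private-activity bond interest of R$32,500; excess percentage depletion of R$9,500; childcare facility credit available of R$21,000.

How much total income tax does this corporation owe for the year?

Book-profits minimum tax:
  Adjusted income: R$135,000 + R$32,500 + R$9,500 = R$177,000
  Exemption: R$34,000 − 25% × (R$177,000 − R$108,000) = R$34,000 − R$17,250 = R$16,750
  Base: R$177,000 − R$16,750 = R$160,250
  R$160,250 × 12% = R$19,230

Regular income tax:
  R$22,000 × 10% = R$2,200
  R$78,000 × 14% = R$10,920
  R$14,000 × 21% = R$2,940
  R$21,000 × 28% = R$5,880
  → R$21,940
  Less childcare facility credit R$21,000 → R$940

R$19,230 > R$940, so the book-profits minimum tax is the binding amount.

R$19,230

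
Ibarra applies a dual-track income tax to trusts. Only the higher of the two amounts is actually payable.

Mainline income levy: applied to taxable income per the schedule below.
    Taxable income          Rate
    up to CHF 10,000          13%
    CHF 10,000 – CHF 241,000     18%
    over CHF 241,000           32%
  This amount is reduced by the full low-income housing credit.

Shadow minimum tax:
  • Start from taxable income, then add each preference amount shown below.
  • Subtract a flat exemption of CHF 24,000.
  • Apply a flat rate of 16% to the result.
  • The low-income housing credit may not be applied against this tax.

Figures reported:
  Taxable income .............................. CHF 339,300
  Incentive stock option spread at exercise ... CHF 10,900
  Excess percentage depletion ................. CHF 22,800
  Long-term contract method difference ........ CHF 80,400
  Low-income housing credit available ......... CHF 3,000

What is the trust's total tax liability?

Shadow minimum tax:
  Adjusted income: CHF 339,300 + CHF 10,900 + CHF 22,800 + CHF 80,400 = CHF 453,400
  Less exemption CHF 24,000 → base CHF 429,400
  CHF 429,400 × 16% = CHF 68,704

Mainline income levy:
  CHF 10,000 × 13% = CHF 1,300
  CHF 231,000 × 18% = CHF 41,580
  CHF 98,300 × 32% = CHF 31,456
  → CHF 74,336
  Less low-income housing credit CHF 3,000 → CHF 71,336

CHF 71,336 > CHF 68,704, so the mainline income levy governs.

CHF 71,336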